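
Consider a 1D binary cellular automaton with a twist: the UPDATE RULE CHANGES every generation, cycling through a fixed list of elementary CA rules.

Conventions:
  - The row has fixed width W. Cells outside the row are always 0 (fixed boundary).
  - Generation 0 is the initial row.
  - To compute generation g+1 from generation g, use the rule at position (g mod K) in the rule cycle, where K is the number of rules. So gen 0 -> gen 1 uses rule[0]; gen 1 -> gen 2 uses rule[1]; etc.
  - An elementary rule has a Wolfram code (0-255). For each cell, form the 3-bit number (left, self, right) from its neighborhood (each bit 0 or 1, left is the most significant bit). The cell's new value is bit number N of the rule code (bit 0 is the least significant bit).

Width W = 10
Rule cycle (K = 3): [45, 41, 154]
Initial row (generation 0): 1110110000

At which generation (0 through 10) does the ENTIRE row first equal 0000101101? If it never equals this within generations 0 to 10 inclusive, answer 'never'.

Gen 0: 1110110000
Gen 1 (rule 45): 1001100111
Gen 2 (rule 41): 0001000100
Gen 3 (rule 154): 0010101010
Gen 4 (rule 45): 1011111110
Gen 5 (rule 41): 0110000000
Gen 6 (rule 154): 1101000000
Gen 7 (rule 45): 1011011111
Gen 8 (rule 41): 0110110000
Gen 9 (rule 154): 1100101000
Gen 10 (rule 45): 1000111011

Answer: never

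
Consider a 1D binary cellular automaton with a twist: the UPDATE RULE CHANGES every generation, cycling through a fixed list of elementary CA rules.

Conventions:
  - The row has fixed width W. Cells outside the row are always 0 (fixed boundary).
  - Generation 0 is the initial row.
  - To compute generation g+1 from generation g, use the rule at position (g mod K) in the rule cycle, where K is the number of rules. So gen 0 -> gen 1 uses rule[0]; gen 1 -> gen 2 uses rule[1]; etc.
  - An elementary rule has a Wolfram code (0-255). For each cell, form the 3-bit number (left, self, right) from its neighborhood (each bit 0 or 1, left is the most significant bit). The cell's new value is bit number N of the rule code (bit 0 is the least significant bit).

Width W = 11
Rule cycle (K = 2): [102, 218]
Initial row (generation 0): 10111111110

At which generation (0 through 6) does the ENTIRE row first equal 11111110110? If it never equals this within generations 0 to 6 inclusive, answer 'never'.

Gen 0: 10111111110
Gen 1 (rule 102): 11000000010
Gen 2 (rule 218): 11100000101
Gen 3 (rule 102): 00100001111
Gen 4 (rule 218): 01010011111
Gen 5 (rule 102): 11110100001
Gen 6 (rule 218): 11110010010

Answer: never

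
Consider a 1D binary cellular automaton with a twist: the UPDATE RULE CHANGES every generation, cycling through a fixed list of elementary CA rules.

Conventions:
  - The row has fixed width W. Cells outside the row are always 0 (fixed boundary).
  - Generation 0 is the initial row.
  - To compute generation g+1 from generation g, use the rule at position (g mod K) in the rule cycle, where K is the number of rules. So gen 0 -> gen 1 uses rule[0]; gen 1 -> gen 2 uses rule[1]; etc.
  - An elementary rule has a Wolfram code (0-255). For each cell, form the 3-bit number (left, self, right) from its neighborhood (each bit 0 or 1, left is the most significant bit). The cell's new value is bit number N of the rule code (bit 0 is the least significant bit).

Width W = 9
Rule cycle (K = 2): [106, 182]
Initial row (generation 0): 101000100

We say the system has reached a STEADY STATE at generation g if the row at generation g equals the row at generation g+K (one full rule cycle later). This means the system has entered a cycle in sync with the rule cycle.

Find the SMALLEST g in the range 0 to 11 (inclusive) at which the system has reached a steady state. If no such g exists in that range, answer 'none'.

Answer: none

Derivation:
Gen 0: 101000100
Gen 1 (rule 106): 010001000
Gen 2 (rule 182): 111011100
Gen 3 (rule 106): 101110100
Gen 4 (rule 182): 110101110
Gen 5 (rule 106): 111011010
Gen 6 (rule 182): 010100111
Gen 7 (rule 106): 101001101
Gen 8 (rule 182): 111110011
Gen 9 (rule 106): 100010111
Gen 10 (rule 182): 110111010
Gen 11 (rule 106): 111101100
Gen 12 (rule 182): 011010010
Gen 13 (rule 106): 111100100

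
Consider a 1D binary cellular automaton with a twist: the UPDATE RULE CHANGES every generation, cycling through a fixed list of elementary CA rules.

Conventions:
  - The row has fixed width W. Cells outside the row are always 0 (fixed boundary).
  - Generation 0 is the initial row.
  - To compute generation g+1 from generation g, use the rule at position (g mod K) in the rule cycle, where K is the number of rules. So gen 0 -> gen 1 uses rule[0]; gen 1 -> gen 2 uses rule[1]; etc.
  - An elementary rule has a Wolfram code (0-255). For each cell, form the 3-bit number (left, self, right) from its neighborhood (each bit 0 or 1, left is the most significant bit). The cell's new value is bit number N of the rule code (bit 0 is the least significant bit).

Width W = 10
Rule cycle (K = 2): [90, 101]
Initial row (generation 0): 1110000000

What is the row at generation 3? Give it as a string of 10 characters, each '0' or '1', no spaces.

Answer: 1100010001

Derivation:
Gen 0: 1110000000
Gen 1 (rule 90): 1011000000
Gen 2 (rule 101): 1101011111
Gen 3 (rule 90): 1100010001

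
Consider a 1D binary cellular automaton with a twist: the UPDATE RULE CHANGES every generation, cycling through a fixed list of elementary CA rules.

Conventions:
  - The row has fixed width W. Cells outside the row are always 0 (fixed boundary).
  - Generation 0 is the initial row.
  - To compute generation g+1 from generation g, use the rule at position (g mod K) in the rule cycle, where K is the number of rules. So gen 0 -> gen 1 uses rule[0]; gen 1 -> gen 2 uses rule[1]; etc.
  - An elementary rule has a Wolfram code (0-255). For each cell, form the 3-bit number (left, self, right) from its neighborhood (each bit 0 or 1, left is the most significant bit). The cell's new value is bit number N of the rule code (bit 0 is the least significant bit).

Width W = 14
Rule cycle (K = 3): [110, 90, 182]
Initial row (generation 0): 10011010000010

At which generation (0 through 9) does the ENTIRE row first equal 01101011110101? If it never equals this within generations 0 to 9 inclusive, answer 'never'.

Answer: 9

Derivation:
Gen 0: 10011010000010
Gen 1 (rule 110): 10111110000110
Gen 2 (rule 90): 00100011001111
Gen 3 (rule 182): 01110100110110
Gen 4 (rule 110): 11011101111110
Gen 5 (rule 90): 11010101000011
Gen 6 (rule 182): 00111111100100
Gen 7 (rule 110): 01100000101100
Gen 8 (rule 90): 11110001001110
Gen 9 (rule 182): 01101011110101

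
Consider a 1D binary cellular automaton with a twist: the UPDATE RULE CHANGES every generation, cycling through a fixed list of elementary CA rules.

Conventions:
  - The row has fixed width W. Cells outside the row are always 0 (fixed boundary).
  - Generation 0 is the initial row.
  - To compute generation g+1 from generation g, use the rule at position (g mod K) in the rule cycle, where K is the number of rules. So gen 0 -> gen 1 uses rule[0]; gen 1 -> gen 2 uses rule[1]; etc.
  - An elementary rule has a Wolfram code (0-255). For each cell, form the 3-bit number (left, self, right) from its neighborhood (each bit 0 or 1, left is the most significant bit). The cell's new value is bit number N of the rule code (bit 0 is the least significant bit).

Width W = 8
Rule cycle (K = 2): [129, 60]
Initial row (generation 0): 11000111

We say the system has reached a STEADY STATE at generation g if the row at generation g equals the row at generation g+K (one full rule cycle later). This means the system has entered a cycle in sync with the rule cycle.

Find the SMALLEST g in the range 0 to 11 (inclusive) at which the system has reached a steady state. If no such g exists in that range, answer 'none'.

Answer: none

Derivation:
Gen 0: 11000111
Gen 1 (rule 129): 00010010
Gen 2 (rule 60): 00011011
Gen 3 (rule 129): 11000000
Gen 4 (rule 60): 10100000
Gen 5 (rule 129): 00001111
Gen 6 (rule 60): 00001000
Gen 7 (rule 129): 11100011
Gen 8 (rule 60): 10010010
Gen 9 (rule 129): 00000000
Gen 10 (rule 60): 00000000
Gen 11 (rule 129): 11111111
Gen 12 (rule 60): 10000000
Gen 13 (rule 129): 00111111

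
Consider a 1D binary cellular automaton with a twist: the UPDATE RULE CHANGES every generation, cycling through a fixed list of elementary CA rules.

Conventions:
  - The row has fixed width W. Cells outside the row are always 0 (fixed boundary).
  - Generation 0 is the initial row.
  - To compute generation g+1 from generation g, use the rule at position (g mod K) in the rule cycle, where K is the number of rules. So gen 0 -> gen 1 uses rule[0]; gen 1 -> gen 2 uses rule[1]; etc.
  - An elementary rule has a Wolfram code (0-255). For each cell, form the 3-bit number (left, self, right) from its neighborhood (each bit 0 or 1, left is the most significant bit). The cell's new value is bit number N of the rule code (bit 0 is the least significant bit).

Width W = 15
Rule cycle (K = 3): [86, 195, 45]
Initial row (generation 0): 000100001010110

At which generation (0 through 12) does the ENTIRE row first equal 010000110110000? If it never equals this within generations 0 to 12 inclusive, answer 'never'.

Gen 0: 000100001010110
Gen 1 (rule 86): 001110011010011
Gen 2 (rule 195): 110110101000101
Gen 3 (rule 45): 101101111010111
Gen 4 (rule 86): 100100001010001
Gen 5 (rule 195): 001001110000110
Gen 6 (rule 45): 101001000110100
Gen 7 (rule 86): 101111101010110
Gen 8 (rule 195): 000111100000010
Gen 9 (rule 45): 110100001111010
Gen 10 (rule 86): 010110010001011
Gen 11 (rule 195): 100010100110001
Gen 12 (rule 45): 101011100100101

Answer: never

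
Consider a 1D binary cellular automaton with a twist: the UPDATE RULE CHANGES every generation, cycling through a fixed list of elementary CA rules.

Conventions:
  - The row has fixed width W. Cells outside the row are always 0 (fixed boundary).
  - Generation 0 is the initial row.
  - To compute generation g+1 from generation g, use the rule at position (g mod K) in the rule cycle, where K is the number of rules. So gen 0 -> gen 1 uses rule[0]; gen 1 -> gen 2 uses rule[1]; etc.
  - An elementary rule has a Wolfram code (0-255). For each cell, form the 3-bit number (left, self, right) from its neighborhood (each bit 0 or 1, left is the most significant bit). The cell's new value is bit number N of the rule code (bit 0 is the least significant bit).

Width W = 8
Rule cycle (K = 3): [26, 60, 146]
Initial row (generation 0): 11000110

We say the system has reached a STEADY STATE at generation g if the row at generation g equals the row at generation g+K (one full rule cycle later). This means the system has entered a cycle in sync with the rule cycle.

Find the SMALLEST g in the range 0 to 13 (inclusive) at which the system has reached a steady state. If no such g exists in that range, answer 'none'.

Answer: none

Derivation:
Gen 0: 11000110
Gen 1 (rule 26): 10101101
Gen 2 (rule 60): 11111011
Gen 3 (rule 146): 01110000
Gen 4 (rule 26): 11001000
Gen 5 (rule 60): 10101100
Gen 6 (rule 146): 00000010
Gen 7 (rule 26): 00000101
Gen 8 (rule 60): 00000111
Gen 9 (rule 146): 00001010
Gen 10 (rule 26): 00010001
Gen 11 (rule 60): 00011001
Gen 12 (rule 146): 00100110
Gen 13 (rule 26): 01011101
Gen 14 (rule 60): 01110011
Gen 15 (rule 146): 10101100
Gen 16 (rule 26): 00001010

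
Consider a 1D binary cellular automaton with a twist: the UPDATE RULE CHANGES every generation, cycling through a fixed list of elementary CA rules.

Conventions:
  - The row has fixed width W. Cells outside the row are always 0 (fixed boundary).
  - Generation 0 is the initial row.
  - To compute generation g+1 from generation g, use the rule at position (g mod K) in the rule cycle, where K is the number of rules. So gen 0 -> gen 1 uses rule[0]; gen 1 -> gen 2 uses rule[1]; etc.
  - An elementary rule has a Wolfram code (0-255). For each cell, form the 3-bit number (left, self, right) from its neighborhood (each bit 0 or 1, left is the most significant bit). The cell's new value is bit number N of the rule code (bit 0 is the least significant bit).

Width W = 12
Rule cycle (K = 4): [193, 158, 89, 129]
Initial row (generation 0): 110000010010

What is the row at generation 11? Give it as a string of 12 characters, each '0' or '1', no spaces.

Gen 0: 110000010010
Gen 1 (rule 193): 010111000000
Gen 2 (rule 158): 110110100000
Gen 3 (rule 89): 110110011111
Gen 4 (rule 129): 000000001110
Gen 5 (rule 193): 111111100110
Gen 6 (rule 158): 111111011101
Gen 7 (rule 89): 100001010100
Gen 8 (rule 129): 001100000001
Gen 9 (rule 193): 100101111100
Gen 10 (rule 158): 111101111010
Gen 11 (rule 89): 100101001001

Answer: 100101001001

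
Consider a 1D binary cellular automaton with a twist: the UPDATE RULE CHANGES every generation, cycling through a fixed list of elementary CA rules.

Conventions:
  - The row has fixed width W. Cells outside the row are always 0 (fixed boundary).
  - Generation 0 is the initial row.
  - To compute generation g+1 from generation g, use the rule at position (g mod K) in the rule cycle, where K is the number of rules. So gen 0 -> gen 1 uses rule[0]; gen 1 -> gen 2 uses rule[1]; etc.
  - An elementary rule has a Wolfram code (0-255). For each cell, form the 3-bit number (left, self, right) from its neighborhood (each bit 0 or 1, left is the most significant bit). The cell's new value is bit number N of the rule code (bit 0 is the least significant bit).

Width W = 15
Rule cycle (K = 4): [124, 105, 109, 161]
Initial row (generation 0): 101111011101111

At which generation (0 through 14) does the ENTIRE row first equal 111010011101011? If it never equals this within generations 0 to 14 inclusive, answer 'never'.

Answer: never

Derivation:
Gen 0: 101111011101111
Gen 1 (rule 124): 111001110111001
Gen 2 (rule 105): 101001011101000
Gen 3 (rule 109): 111001110111011
Gen 4 (rule 161): 010000101010100
Gen 5 (rule 124): 011000111111110
Gen 6 (rule 105): 011010100000010
Gen 7 (rule 109): 011111101111010
Gen 8 (rule 161): 001111010110100
Gen 9 (rule 124): 001001111111110
Gen 10 (rule 105): 100001000000010
Gen 11 (rule 109): 101101011111010
Gen 12 (rule 161): 010010101110100
Gen 13 (rule 124): 011011111011110
Gen 14 (rule 105): 011110001110010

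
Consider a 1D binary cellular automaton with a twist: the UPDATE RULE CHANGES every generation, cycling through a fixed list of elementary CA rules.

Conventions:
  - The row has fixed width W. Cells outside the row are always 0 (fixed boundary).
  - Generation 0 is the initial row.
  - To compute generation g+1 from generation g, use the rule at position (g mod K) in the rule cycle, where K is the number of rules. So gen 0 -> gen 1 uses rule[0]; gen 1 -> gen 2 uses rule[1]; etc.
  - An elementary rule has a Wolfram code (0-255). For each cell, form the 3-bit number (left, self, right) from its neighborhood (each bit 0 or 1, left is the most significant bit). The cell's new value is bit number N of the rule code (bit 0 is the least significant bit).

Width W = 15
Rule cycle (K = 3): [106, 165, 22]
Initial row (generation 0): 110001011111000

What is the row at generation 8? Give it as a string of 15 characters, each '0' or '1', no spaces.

Gen 0: 110001011111000
Gen 1 (rule 106): 110010110001000
Gen 2 (rule 165): 000011000101011
Gen 3 (rule 22): 000100101101000
Gen 4 (rule 106): 001001011110000
Gen 5 (rule 165): 101001101100111
Gen 6 (rule 22): 101110000011000
Gen 7 (rule 106): 011010000111000
Gen 8 (rule 165): 000110110010011

Answer: 000110110010011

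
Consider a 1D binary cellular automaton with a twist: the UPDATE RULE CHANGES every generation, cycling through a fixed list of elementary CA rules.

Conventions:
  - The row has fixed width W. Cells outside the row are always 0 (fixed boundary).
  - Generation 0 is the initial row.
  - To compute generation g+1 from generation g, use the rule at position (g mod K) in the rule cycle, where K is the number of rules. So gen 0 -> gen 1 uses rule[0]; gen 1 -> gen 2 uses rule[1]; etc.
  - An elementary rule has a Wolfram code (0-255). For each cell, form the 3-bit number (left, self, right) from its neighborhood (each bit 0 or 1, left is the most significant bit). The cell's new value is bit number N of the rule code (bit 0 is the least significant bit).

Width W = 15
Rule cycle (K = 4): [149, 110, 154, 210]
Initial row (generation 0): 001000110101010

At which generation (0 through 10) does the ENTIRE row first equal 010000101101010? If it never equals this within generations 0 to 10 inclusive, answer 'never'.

Answer: never

Derivation:
Gen 0: 001000110101010
Gen 1 (rule 149): 101110000101011
Gen 2 (rule 110): 111010001111111
Gen 3 (rule 154): 110001011111110
Gen 4 (rule 210): 011010001111111
Gen 5 (rule 149): 000011100111110
Gen 6 (rule 110): 000110101100010
Gen 7 (rule 154): 001100001010101
Gen 8 (rule 210): 010110010000000
Gen 9 (rule 149): 010001011111111
Gen 10 (rule 110): 110011110000001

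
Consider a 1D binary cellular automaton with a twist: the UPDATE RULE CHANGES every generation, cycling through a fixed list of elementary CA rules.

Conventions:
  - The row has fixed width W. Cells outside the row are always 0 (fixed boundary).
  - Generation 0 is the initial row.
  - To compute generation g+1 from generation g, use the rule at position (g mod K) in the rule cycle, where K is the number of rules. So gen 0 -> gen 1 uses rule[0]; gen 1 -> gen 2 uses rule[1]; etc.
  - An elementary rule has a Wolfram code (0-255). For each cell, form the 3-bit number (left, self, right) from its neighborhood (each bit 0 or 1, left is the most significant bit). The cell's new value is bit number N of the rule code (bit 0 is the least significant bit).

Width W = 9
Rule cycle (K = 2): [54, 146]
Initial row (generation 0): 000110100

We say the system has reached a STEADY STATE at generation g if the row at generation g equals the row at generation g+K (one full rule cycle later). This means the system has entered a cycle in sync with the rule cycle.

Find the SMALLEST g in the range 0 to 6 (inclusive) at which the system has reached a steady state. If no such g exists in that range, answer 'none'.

Gen 0: 000110100
Gen 1 (rule 54): 001001110
Gen 2 (rule 146): 010110101
Gen 3 (rule 54): 111001111
Gen 4 (rule 146): 010110110
Gen 5 (rule 54): 111001001
Gen 6 (rule 146): 010110110
Gen 7 (rule 54): 111001001
Gen 8 (rule 146): 010110110

Answer: 4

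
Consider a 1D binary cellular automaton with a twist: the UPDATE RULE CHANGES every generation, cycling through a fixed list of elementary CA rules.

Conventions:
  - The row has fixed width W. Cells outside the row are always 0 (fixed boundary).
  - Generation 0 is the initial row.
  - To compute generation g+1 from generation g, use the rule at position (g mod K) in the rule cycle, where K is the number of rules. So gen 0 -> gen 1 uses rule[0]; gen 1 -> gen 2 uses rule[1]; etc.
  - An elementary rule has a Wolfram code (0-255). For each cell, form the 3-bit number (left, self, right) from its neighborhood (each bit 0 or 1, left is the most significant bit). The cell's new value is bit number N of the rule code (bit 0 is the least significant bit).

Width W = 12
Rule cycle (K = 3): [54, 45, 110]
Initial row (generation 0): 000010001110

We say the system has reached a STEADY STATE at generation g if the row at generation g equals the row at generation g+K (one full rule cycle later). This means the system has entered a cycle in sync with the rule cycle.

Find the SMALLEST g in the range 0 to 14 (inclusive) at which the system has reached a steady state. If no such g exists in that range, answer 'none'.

Answer: none

Derivation:
Gen 0: 000010001110
Gen 1 (rule 54): 000111010001
Gen 2 (rule 45): 110100110101
Gen 3 (rule 110): 111101111111
Gen 4 (rule 54): 000010000000
Gen 5 (rule 45): 111010111111
Gen 6 (rule 110): 101111100001
Gen 7 (rule 54): 110000010011
Gen 8 (rule 45): 100111010010
Gen 9 (rule 110): 101101110110
Gen 10 (rule 54): 110010001001
Gen 11 (rule 45): 100010101001
Gen 12 (rule 110): 100111111011
Gen 13 (rule 54): 111000000100
Gen 14 (rule 45): 100011110101
Gen 15 (rule 110): 100110011111
Gen 16 (rule 54): 111001100000
Gen 17 (rule 45): 100001001111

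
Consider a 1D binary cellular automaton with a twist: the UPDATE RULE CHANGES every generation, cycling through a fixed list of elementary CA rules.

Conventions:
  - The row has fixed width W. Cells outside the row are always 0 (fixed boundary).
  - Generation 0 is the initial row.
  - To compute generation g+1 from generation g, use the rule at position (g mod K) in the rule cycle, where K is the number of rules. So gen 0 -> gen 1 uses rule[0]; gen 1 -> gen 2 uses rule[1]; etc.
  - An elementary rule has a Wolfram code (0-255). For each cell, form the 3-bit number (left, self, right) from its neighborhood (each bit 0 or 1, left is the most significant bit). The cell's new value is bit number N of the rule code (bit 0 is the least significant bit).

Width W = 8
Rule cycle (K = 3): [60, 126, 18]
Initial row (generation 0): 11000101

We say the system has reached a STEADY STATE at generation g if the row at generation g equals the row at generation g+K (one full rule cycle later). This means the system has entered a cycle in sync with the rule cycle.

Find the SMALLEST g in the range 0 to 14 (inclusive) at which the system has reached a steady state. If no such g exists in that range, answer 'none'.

Answer: 3

Derivation:
Gen 0: 11000101
Gen 1 (rule 60): 10100111
Gen 2 (rule 126): 11111101
Gen 3 (rule 18): 00000000
Gen 4 (rule 60): 00000000
Gen 5 (rule 126): 00000000
Gen 6 (rule 18): 00000000
Gen 7 (rule 60): 00000000
Gen 8 (rule 126): 00000000
Gen 9 (rule 18): 00000000
Gen 10 (rule 60): 00000000
Gen 11 (rule 126): 00000000
Gen 12 (rule 18): 00000000
Gen 13 (rule 60): 00000000
Gen 14 (rule 126): 00000000
Gen 15 (rule 18): 00000000
Gen 16 (rule 60): 00000000
Gen 17 (rule 126): 00000000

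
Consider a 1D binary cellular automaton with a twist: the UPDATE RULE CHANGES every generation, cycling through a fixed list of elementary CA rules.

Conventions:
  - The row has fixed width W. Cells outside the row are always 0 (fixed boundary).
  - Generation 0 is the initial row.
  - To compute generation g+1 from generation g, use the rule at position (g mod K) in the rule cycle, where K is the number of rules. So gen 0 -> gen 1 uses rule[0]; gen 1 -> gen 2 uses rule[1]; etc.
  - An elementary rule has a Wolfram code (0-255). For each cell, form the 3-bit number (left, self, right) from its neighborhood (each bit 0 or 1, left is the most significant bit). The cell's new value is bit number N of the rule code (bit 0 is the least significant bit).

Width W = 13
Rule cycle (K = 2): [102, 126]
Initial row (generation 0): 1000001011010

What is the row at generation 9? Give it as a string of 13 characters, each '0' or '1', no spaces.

Gen 0: 1000001011010
Gen 1 (rule 102): 1000011101110
Gen 2 (rule 126): 1100110111011
Gen 3 (rule 102): 0101011001101
Gen 4 (rule 126): 1111111111111
Gen 5 (rule 102): 0000000000001
Gen 6 (rule 126): 0000000000011
Gen 7 (rule 102): 0000000000101
Gen 8 (rule 126): 0000000001111
Gen 9 (rule 102): 0000000010001

Answer: 0000000010001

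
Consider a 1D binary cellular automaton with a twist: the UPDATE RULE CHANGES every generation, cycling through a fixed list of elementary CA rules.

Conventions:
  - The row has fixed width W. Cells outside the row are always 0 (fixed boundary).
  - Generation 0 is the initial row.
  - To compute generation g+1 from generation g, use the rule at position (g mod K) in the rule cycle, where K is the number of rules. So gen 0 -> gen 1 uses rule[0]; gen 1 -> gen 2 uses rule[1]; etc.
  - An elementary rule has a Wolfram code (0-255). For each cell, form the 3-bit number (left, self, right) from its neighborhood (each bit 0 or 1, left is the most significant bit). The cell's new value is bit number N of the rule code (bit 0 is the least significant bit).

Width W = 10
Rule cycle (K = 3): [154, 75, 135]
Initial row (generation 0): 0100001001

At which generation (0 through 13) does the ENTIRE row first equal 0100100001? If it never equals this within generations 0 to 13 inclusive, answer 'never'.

Answer: 12

Derivation:
Gen 0: 0100001001
Gen 1 (rule 154): 1010010110
Gen 2 (rule 75): 0000100110
Gen 3 (rule 135): 1111101000
Gen 4 (rule 154): 1111000100
Gen 5 (rule 75): 1001011001
Gen 6 (rule 135): 1011000011
Gen 7 (rule 154): 0010100110
Gen 8 (rule 75): 1100001110
Gen 9 (rule 135): 0001110100
Gen 10 (rule 154): 0011100010
Gen 11 (rule 75): 1110101100
Gen 12 (rule 135): 0100100001
Gen 13 (rule 154): 1011010010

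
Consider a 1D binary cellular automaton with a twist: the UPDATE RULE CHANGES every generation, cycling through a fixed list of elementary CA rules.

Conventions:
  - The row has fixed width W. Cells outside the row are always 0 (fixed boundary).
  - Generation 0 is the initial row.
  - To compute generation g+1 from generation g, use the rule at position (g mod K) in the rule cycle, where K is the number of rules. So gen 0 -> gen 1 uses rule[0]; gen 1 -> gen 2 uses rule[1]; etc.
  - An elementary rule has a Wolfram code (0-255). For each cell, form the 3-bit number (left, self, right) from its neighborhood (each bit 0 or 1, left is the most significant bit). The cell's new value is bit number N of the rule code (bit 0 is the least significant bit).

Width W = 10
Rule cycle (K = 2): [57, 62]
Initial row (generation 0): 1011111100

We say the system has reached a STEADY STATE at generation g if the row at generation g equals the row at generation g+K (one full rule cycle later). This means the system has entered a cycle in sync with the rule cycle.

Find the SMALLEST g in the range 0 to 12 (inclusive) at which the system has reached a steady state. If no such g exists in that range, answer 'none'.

Answer: none

Derivation:
Gen 0: 1011111100
Gen 1 (rule 57): 0110000011
Gen 2 (rule 62): 1101000110
Gen 3 (rule 57): 1010110101
Gen 4 (rule 62): 1111101111
Gen 5 (rule 57): 1000011000
Gen 6 (rule 62): 1100110100
Gen 7 (rule 57): 1010101011
Gen 8 (rule 62): 1111111110
Gen 9 (rule 57): 1000000001
Gen 10 (rule 62): 1100000011
Gen 11 (rule 57): 1011111010
Gen 12 (rule 62): 1110000111
Gen 13 (rule 57): 1001110100
Gen 14 (rule 62): 1111001110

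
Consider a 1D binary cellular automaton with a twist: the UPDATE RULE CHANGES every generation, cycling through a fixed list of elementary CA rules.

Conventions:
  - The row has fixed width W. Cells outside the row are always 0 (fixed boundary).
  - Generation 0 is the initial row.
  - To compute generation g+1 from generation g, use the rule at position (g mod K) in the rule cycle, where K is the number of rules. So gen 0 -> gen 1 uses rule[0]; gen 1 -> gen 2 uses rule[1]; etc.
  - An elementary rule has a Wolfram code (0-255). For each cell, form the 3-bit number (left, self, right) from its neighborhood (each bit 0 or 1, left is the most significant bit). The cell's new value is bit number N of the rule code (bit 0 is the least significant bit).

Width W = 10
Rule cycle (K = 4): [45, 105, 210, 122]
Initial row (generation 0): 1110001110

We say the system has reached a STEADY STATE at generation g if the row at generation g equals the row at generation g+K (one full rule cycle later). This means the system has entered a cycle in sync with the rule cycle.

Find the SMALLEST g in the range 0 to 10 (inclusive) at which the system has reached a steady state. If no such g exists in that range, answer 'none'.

Gen 0: 1110001110
Gen 1 (rule 45): 1000101000
Gen 2 (rule 105): 0010010011
Gen 3 (rule 210): 0101101101
Gen 4 (rule 122): 1011111110
Gen 5 (rule 45): 1110000000
Gen 6 (rule 105): 1010111111
Gen 7 (rule 210): 0000011111
Gen 8 (rule 122): 0000110001
Gen 9 (rule 45): 1110100101
Gen 10 (rule 105): 1011000010
Gen 11 (rule 210): 0001100101
Gen 12 (rule 122): 0011111010
Gen 13 (rule 45): 1010000110
Gen 14 (rule 105): 0100110110

Answer: none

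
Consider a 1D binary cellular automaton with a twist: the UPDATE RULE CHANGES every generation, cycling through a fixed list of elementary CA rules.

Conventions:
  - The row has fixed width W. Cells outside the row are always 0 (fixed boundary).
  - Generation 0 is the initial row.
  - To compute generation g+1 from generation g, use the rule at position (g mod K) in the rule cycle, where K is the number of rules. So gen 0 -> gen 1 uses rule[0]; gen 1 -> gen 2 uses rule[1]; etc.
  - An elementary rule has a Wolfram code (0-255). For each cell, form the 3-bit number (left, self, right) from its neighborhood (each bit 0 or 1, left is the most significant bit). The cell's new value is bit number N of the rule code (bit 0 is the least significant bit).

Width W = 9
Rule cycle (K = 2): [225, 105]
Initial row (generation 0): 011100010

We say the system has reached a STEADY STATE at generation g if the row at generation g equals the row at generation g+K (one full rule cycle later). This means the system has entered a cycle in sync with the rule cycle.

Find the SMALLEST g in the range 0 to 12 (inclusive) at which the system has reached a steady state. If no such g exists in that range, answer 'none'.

Answer: none

Derivation:
Gen 0: 011100010
Gen 1 (rule 225): 001101000
Gen 2 (rule 105): 101110011
Gen 3 (rule 225): 010110001
Gen 4 (rule 105): 001110100
Gen 5 (rule 225): 100111001
Gen 6 (rule 105): 000101000
Gen 7 (rule 225): 110010011
Gen 8 (rule 105): 110000011
Gen 9 (rule 225): 010111001
Gen 10 (rule 105): 001101000
Gen 11 (rule 225): 100110011
Gen 12 (rule 105): 000110011
Gen 13 (rule 225): 110010001
Gen 14 (rule 105): 110000100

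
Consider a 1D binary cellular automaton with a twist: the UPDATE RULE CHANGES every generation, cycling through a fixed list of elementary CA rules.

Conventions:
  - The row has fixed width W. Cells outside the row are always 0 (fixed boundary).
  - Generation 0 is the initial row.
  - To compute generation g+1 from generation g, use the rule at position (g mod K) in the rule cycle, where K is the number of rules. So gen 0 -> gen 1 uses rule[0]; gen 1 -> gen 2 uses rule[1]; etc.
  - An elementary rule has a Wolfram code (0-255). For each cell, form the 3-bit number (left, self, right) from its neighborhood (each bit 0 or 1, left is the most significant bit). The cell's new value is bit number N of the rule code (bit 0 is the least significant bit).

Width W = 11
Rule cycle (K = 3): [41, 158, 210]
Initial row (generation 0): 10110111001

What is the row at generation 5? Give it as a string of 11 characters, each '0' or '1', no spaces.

Answer: 11101110110

Derivation:
Gen 0: 10110111001
Gen 1 (rule 41): 01101100000
Gen 2 (rule 158): 11001010000
Gen 3 (rule 210): 01110001000
Gen 4 (rule 41): 01000100011
Gen 5 (rule 158): 11101110110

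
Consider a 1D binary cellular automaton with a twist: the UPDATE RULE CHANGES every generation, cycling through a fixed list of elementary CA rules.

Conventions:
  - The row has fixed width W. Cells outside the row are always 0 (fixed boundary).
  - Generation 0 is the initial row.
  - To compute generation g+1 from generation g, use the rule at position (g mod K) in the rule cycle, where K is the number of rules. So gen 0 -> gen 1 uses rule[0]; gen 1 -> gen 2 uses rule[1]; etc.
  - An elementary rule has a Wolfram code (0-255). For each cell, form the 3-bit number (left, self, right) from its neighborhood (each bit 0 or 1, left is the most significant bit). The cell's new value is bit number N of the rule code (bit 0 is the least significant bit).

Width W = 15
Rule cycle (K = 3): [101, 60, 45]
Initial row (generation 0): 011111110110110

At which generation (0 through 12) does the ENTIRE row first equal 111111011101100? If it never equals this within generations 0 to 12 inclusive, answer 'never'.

Gen 0: 011111110110110
Gen 1 (rule 101): 000000011011010
Gen 2 (rule 60): 000000010110111
Gen 3 (rule 45): 111111011101100
Gen 4 (rule 101): 000001100110101
Gen 5 (rule 60): 000001010101111
Gen 6 (rule 45): 111101111111000
Gen 7 (rule 101): 000110000001011
Gen 8 (rule 60): 000101000001110
Gen 9 (rule 45): 110111011101000
Gen 10 (rule 101): 011001100111011
Gen 11 (rule 60): 010101010100110
Gen 12 (rule 45): 011111111100100

Answer: 3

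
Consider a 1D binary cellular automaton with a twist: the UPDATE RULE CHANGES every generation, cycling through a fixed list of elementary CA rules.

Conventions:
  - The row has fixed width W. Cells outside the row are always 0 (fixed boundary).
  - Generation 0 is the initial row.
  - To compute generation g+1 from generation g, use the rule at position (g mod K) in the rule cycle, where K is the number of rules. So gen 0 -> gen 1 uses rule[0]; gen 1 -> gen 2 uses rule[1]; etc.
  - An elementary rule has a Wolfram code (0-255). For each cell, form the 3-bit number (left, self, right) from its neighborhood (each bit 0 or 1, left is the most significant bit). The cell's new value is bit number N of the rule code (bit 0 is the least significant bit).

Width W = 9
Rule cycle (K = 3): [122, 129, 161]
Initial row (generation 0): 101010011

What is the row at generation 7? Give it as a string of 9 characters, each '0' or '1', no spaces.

Answer: 010111100

Derivation:
Gen 0: 101010011
Gen 1 (rule 122): 010101111
Gen 2 (rule 129): 000000110
Gen 3 (rule 161): 111110000
Gen 4 (rule 122): 100011000
Gen 5 (rule 129): 001000011
Gen 6 (rule 161): 100011000
Gen 7 (rule 122): 010111100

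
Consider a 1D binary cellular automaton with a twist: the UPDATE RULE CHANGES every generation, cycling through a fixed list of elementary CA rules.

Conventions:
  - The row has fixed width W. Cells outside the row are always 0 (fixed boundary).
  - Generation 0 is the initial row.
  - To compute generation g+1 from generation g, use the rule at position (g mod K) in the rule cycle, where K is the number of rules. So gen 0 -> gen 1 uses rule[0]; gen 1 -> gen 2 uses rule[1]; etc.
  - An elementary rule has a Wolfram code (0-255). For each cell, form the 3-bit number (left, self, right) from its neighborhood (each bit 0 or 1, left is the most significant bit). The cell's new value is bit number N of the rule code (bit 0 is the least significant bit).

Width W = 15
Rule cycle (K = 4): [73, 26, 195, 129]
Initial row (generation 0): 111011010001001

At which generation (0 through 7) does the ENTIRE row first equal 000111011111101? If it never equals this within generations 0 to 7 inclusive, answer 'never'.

Gen 0: 111011010001001
Gen 1 (rule 73): 101011000100000
Gen 2 (rule 26): 000010101010000
Gen 3 (rule 195): 111100000000111
Gen 4 (rule 129): 011001111110010
Gen 5 (rule 73): 011001000010000
Gen 6 (rule 26): 110110100101000
Gen 7 (rule 195): 010010001000011

Answer: never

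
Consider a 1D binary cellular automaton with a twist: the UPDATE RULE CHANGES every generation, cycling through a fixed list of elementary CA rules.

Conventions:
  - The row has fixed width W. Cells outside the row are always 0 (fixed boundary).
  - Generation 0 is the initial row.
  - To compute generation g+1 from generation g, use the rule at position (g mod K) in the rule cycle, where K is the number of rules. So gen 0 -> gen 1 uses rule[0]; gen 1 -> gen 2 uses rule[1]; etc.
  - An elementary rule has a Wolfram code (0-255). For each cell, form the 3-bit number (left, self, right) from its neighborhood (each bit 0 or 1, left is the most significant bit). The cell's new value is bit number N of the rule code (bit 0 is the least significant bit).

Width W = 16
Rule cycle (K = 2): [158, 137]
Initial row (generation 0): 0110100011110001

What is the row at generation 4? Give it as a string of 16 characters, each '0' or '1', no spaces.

Gen 0: 0110100011110001
Gen 1 (rule 158): 1100110111101011
Gen 2 (rule 137): 1000100111000010
Gen 3 (rule 158): 1101111110100111
Gen 4 (rule 137): 1001111100000110

Answer: 1001111100000110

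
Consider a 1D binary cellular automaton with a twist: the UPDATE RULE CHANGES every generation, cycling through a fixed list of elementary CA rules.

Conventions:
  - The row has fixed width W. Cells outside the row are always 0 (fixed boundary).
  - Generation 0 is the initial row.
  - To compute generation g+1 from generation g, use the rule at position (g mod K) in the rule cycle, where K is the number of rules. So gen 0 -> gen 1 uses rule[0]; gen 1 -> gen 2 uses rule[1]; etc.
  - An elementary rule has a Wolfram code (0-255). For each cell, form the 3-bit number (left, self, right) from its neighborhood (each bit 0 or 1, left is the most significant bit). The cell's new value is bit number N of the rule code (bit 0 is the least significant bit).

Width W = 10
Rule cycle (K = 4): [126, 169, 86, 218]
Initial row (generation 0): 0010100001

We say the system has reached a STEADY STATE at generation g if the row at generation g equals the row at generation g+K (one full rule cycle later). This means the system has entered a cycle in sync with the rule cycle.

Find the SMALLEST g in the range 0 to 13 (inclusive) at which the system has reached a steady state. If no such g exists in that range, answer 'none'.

Answer: none

Derivation:
Gen 0: 0010100001
Gen 1 (rule 126): 0111110011
Gen 2 (rule 169): 0111100010
Gen 3 (rule 86): 1000110111
Gen 4 (rule 218): 0101110111
Gen 5 (rule 126): 1111011101
Gen 6 (rule 169): 1110111010
Gen 7 (rule 86): 0010001011
Gen 8 (rule 218): 0101010011
Gen 9 (rule 126): 1111111111
Gen 10 (rule 169): 1111111110
Gen 11 (rule 86): 0000000011
Gen 12 (rule 218): 0000000111
Gen 13 (rule 126): 0000001101
Gen 14 (rule 169): 1111101010
Gen 15 (rule 86): 0000101011
Gen 16 (rule 218): 0001000011
Gen 17 (rule 126): 0011100111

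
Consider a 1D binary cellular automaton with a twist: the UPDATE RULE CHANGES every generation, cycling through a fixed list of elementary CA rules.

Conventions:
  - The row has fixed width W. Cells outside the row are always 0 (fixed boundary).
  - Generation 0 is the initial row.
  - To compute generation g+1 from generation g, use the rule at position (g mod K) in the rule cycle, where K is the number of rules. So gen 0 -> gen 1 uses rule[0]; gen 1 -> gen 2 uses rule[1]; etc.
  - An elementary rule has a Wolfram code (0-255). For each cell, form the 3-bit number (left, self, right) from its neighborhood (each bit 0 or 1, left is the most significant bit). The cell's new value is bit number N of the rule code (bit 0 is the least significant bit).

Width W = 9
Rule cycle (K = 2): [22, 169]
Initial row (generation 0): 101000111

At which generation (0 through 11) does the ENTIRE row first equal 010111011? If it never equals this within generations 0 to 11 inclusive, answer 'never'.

Answer: never

Derivation:
Gen 0: 101000111
Gen 1 (rule 22): 101101000
Gen 2 (rule 169): 011010011
Gen 3 (rule 22): 100011100
Gen 4 (rule 169): 001011001
Gen 5 (rule 22): 011000111
Gen 6 (rule 169): 010010110
Gen 7 (rule 22): 111110001
Gen 8 (rule 169): 111100100
Gen 9 (rule 22): 000011110
Gen 10 (rule 169): 111011100
Gen 11 (rule 22): 000000010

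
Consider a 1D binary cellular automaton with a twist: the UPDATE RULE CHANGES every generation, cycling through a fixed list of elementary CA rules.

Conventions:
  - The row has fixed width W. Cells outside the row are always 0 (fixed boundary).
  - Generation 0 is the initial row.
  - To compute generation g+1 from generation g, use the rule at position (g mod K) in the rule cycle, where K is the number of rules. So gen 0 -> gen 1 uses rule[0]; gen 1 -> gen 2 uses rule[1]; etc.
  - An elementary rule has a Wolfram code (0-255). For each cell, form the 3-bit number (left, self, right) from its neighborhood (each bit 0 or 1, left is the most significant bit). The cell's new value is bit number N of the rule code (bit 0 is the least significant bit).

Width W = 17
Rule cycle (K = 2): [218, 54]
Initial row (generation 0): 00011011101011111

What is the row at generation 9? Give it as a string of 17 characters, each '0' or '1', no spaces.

Answer: 00000001111111111

Derivation:
Gen 0: 00011011101011111
Gen 1 (rule 218): 00111011100011111
Gen 2 (rule 54): 01000100010100000
Gen 3 (rule 218): 10101010100010000
Gen 4 (rule 54): 11111111110111000
Gen 5 (rule 218): 11111111110111100
Gen 6 (rule 54): 00000000001000010
Gen 7 (rule 218): 00000000010100101
Gen 8 (rule 54): 00000000111111111
Gen 9 (rule 218): 00000001111111111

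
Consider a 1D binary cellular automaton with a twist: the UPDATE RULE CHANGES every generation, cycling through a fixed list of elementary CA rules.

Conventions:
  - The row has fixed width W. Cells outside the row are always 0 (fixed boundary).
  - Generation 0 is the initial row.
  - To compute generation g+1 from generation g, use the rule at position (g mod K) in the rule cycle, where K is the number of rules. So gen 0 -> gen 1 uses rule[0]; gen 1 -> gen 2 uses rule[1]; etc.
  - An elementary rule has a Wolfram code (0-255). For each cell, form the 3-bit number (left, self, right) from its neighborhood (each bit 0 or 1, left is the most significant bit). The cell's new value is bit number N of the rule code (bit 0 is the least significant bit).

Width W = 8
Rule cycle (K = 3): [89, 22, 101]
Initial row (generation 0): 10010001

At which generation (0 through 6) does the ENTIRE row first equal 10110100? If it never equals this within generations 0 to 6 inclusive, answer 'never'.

Answer: never

Derivation:
Gen 0: 10010001
Gen 1 (rule 89): 01001100
Gen 2 (rule 22): 11110010
Gen 3 (rule 101): 00010010
Gen 4 (rule 89): 11001001
Gen 5 (rule 22): 00111111
Gen 6 (rule 101): 10000001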